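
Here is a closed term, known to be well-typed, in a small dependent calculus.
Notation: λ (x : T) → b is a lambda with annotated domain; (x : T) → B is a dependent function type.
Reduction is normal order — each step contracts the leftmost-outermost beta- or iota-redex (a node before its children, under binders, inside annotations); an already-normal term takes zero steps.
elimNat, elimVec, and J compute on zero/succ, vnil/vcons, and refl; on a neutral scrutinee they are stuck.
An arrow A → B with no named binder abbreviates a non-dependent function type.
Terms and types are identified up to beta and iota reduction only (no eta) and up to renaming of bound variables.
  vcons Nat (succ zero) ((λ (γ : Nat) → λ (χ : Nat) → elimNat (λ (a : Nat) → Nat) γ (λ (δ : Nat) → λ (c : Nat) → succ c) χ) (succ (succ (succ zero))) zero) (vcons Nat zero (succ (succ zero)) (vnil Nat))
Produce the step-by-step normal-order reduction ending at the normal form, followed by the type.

normal-order reduction sequence:
  vcons Nat (succ zero) ((λ (γ : Nat) → λ (χ : Nat) → elimNat (λ (a : Nat) → Nat) γ (λ (δ : Nat) → λ (c : Nat) → succ c) χ) (succ (succ (succ zero))) zero) (vcons Nat zero (succ (succ zero)) (vnil Nat))
  ~> vcons Nat (succ zero) ((λ (γ : Nat) → elimNat (λ (χ : Nat) → Nat) (succ (succ (succ zero))) (λ (a : Nat) → λ (δ : Nat) → succ δ) γ) zero) (vcons Nat zero (succ (succ zero)) (vnil Nat))
  ~> vcons Nat (succ zero) (elimNat (λ (γ : Nat) → Nat) (succ (succ (succ zero))) (λ (χ : Nat) → λ (a : Nat) → succ a) zero) (vcons Nat zero (succ (succ zero)) (vnil Nat))
  ~> vcons Nat (succ zero) (succ (succ (succ zero))) (vcons Nat zero (succ (succ zero)) (vnil Nat))
the term's type:
  Vec Nat (succ (succ zero))


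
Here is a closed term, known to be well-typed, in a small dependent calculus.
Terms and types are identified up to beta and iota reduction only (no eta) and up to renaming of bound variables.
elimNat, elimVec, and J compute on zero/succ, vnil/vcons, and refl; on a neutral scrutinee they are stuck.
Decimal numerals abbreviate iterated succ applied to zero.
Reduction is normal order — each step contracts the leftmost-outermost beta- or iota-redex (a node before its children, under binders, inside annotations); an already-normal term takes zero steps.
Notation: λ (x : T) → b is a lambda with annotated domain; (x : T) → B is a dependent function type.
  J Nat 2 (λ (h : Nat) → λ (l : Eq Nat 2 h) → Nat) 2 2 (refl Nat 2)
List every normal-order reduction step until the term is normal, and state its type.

normal-order reduction sequence:
  J Nat 2 (λ (h : Nat) → λ (l : Eq Nat 2 h) → Nat) 2 2 (refl Nat 2)
  ~> 2
inferred type:
  Nat


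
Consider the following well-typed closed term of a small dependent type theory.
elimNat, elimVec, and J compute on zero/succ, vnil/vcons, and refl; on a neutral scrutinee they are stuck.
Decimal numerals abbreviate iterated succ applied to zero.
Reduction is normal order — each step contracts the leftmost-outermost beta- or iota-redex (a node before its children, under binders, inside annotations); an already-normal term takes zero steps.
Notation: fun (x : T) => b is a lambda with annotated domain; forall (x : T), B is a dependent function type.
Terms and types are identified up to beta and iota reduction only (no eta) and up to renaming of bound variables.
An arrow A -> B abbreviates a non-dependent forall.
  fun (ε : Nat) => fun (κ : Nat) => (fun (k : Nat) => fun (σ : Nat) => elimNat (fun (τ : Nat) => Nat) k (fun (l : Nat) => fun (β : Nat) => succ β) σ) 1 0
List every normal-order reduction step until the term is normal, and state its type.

normal-order reduction:
  fun (ε : Nat) => fun (κ : Nat) => (fun (k : Nat) => fun (σ : Nat) => elimNat (fun (τ : Nat) => Nat) k (fun (l : Nat) => fun (β : Nat) => succ β) σ) 1 0
  ~> fun (ε : Nat) => fun (κ : Nat) => (fun (k : Nat) => elimNat (fun (σ : Nat) => Nat) 1 (fun (τ : Nat) => fun (l : Nat) => succ l) k) 0
  ~> fun (ε : Nat) => fun (κ : Nat) => elimNat (fun (k : Nat) => Nat) 1 (fun (σ : Nat) => fun (τ : Nat) => succ τ) 0
  ~> fun (ε : Nat) => fun (κ : Nat) => 1
type:
  Nat -> Nat -> Nat


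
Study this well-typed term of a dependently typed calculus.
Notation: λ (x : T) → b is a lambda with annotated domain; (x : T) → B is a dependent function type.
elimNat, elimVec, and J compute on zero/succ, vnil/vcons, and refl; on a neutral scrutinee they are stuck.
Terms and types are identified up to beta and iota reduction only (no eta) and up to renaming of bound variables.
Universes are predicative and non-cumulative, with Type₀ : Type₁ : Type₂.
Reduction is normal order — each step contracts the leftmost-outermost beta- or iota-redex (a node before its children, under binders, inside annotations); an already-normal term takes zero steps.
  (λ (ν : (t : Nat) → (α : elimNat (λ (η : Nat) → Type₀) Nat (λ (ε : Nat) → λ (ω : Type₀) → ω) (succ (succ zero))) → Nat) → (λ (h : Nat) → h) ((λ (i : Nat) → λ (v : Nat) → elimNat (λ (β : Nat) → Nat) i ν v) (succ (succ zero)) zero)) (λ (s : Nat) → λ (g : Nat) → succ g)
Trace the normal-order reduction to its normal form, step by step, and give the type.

normal-order reduction sequence:
  (λ (ν : (t : Nat) → (α : elimNat (λ (η : Nat) → Type₀) Nat (λ (ε : Nat) → λ (ω : Type₀) → ω) (succ (succ zero))) → Nat) → (λ (h : Nat) → h) ((λ (i : Nat) → λ (v : Nat) → elimNat (λ (β : Nat) → Nat) i ν v) (succ (succ zero)) zero)) (λ (s : Nat) → λ (g : Nat) → succ g)
  ~> (λ (ν : Nat) → ν) ((λ (t : Nat) → λ (α : Nat) → elimNat (λ (η : Nat) → Nat) t (λ (ε : Nat) → λ (ω : Nat) → succ ω) α) (succ (succ zero)) zero)
  ~> (λ (ν : Nat) → λ (t : Nat) → elimNat (λ (α : Nat) → Nat) ν (λ (η : Nat) → λ (ε : Nat) → succ ε) t) (succ (succ zero)) zero
  ~> (λ (ν : Nat) → elimNat (λ (t : Nat) → Nat) (succ (succ zero)) (λ (α : Nat) → λ (η : Nat) → succ η) ν) zero
  ~> elimNat (λ (ν : Nat) → Nat) (succ (succ zero)) (λ (t : Nat) → λ (α : Nat) → succ α) zero
  ~> succ (succ zero)
inferred type:
  Nat


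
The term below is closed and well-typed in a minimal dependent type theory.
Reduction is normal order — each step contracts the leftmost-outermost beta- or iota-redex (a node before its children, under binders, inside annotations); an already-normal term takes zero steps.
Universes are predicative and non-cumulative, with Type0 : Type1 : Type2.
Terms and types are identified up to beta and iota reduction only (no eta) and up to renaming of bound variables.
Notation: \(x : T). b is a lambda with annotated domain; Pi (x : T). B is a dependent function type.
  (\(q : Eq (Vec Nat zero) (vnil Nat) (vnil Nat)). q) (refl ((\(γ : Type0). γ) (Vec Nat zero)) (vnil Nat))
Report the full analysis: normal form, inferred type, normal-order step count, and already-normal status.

reduced normal form:
  refl (Vec Nat zero) (vnil Nat)
inferred type:
  Eq (Vec Nat zero) (vnil Nat) (vnil Nat)
reduction steps (normal order): 2
started in normal form: no
first redex: a beta-redex


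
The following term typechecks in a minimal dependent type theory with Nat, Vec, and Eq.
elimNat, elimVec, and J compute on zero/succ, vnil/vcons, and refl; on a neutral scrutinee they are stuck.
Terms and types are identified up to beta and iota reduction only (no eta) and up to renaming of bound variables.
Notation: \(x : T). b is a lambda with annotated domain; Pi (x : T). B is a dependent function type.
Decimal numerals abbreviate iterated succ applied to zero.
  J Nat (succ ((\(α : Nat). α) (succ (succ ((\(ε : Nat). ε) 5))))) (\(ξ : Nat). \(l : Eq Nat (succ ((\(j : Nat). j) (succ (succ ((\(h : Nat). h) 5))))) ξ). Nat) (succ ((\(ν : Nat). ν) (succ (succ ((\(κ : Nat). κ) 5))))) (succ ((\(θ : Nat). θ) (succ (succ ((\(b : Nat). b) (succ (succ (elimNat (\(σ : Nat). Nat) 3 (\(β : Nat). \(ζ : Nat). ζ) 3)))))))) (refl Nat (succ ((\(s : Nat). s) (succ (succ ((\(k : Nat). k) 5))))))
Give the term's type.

inferred type:
  Nat


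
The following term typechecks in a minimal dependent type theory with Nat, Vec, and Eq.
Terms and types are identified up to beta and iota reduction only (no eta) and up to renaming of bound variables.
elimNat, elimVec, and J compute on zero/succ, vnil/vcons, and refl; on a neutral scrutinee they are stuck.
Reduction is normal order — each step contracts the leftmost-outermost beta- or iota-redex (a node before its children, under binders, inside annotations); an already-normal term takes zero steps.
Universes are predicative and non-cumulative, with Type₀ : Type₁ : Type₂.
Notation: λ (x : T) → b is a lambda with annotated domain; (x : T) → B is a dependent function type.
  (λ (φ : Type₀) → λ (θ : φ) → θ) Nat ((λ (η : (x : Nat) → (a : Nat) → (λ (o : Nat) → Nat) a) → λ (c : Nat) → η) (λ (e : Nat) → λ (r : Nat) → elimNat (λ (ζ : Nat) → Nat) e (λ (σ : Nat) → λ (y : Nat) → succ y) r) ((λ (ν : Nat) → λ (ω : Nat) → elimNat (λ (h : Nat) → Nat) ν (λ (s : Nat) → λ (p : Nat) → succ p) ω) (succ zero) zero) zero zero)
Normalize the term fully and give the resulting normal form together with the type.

resulting normal form:
  zero
the term's type:
  Nat


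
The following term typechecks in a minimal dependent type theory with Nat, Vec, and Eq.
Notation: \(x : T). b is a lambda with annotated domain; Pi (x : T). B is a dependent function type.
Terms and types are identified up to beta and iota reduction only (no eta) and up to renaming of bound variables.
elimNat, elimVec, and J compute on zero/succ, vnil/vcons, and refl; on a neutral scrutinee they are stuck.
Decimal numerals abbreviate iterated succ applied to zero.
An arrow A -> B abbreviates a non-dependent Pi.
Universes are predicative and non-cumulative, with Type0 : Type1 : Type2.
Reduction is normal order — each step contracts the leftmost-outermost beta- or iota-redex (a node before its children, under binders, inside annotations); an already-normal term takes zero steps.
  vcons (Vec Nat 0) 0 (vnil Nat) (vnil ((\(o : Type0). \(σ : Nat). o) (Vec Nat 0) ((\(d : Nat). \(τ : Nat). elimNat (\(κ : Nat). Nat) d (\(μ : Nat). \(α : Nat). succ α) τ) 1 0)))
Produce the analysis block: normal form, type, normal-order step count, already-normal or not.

resulting normal form:
  vcons (Vec Nat 0) 0 (vnil Nat) (vnil (Vec Nat 0))
type:
  Vec (Vec Nat 0) 1
reduction steps (normal order): 2
term was already normal: no
first redex: a beta-redex


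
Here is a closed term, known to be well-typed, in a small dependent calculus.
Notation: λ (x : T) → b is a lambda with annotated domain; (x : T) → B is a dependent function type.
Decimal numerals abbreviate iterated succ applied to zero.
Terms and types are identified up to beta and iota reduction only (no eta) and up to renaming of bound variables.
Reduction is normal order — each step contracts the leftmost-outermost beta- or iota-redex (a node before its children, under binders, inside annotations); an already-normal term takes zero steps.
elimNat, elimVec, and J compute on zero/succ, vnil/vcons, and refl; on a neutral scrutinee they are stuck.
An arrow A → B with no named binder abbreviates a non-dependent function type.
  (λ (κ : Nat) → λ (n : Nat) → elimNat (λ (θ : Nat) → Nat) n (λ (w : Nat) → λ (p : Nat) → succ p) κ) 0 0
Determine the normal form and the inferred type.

normal form:
  0
type:
  Nat
observation: the leftmost-outermost redex is a beta-redex, and normalization takes 3 steps.


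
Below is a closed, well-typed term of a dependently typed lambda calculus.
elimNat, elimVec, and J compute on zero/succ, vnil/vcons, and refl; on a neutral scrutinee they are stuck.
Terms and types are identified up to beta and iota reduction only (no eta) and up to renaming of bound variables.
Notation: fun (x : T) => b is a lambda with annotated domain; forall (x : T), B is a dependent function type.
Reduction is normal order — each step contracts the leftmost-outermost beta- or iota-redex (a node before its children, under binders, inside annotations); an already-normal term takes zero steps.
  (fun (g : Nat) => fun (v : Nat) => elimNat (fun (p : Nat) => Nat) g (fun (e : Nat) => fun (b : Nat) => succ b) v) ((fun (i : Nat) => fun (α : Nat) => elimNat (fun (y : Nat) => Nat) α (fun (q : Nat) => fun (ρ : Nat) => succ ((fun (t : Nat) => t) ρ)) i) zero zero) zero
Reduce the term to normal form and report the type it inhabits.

normal form:
  zero
inferred type:
  Nat


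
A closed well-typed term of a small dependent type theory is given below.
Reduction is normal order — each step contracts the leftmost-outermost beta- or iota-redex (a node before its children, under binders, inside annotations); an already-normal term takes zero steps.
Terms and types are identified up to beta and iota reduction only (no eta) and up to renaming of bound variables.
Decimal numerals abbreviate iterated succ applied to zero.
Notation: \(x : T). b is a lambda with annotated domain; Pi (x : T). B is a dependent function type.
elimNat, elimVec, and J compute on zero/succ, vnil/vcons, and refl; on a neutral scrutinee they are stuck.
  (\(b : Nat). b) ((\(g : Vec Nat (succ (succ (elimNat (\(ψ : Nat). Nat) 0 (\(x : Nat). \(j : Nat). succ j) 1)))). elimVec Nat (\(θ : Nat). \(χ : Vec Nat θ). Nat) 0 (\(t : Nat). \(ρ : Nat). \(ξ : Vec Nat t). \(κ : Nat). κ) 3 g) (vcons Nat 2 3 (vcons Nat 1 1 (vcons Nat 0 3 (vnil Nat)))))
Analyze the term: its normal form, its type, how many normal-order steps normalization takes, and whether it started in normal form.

normal form:
  0
the term's type:
  Nat
reduction steps (normal order): 18
term was already normal: no
first redex: a beta-redex


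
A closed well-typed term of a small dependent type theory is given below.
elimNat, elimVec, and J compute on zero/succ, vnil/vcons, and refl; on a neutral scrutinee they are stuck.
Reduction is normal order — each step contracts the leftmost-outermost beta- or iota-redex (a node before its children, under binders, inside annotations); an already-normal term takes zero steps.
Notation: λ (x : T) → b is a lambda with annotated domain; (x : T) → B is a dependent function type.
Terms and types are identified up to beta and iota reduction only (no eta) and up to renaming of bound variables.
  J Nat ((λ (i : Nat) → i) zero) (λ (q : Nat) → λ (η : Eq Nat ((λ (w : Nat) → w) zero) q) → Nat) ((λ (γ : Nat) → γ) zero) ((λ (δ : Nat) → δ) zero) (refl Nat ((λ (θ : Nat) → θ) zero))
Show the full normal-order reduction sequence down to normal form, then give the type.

normal-order reduction:
  J Nat ((λ (i : Nat) → i) zero) (λ (q : Nat) → λ (η : Eq Nat ((λ (w : Nat) → w) zero) q) → Nat) ((λ (γ : Nat) → γ) zero) ((λ (δ : Nat) → δ) zero) (refl Nat ((λ (θ : Nat) → θ) zero))
  ~> (λ (i : Nat) → i) zero
  ~> zero
type:
  Nat


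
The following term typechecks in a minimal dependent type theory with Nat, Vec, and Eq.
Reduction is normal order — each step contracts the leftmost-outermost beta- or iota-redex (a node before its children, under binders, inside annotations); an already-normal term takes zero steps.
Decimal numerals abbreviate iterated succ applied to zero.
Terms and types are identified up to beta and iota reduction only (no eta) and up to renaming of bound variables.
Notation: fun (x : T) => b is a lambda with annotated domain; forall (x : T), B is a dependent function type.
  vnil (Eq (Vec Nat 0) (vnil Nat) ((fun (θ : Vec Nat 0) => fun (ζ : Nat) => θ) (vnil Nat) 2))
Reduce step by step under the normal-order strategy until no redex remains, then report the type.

normal-order reduction sequence:
  vnil (Eq (Vec Nat 0) (vnil Nat) ((fun (θ : Vec Nat 0) => fun (ζ : Nat) => θ) (vnil Nat) 2))
  ~> vnil (Eq (Vec Nat 0) (vnil Nat) ((fun (θ : Nat) => vnil Nat) 2))
  ~> vnil (Eq (Vec Nat 0) (vnil Nat) (vnil Nat))
type:
  Vec (Eq (Vec Nat 0) (vnil Nat) (vnil Nat)) 0


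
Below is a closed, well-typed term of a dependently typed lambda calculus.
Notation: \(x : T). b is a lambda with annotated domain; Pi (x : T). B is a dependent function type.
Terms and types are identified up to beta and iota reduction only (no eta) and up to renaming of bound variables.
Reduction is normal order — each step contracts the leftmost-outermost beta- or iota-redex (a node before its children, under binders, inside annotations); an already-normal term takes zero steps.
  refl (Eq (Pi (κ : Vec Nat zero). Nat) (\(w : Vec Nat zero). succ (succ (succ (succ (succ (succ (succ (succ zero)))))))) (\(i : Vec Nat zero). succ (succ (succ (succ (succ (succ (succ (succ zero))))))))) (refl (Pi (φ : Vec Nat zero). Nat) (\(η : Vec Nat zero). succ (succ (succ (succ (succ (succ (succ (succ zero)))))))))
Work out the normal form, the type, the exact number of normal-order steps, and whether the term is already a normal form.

reduced normal form:
  refl (Eq (Pi (κ : Vec Nat zero). Nat) (\(w : Vec Nat zero). succ (succ (succ (succ (succ (succ (succ (succ zero)))))))) (\(i : Vec Nat zero). succ (succ (succ (succ (succ (succ (succ (succ zero))))))))) (refl (Pi (φ : Vec Nat zero). Nat) (\(η : Vec Nat zero). succ (succ (succ (succ (succ (succ (succ (succ zero)))))))))
type:
  Eq (Eq (Pi (κ : Vec Nat zero). Nat) (\(w : Vec Nat zero). succ (succ (succ (succ (succ (succ (succ (succ zero)))))))) (\(i : Vec Nat zero). succ (succ (succ (succ (succ (succ (succ (succ zero))))))))) (refl (Pi (φ : Vec Nat zero). Nat) (\(η : Vec Nat zero). succ (succ (succ (succ (succ (succ (succ (succ zero))))))))) (refl (Pi (p : Vec Nat zero). Nat) (\(q : Vec Nat zero). succ (succ (succ (succ (succ (succ (succ (succ zero)))))))))
steps to reach normal form (normal order): 0
already normal: yes


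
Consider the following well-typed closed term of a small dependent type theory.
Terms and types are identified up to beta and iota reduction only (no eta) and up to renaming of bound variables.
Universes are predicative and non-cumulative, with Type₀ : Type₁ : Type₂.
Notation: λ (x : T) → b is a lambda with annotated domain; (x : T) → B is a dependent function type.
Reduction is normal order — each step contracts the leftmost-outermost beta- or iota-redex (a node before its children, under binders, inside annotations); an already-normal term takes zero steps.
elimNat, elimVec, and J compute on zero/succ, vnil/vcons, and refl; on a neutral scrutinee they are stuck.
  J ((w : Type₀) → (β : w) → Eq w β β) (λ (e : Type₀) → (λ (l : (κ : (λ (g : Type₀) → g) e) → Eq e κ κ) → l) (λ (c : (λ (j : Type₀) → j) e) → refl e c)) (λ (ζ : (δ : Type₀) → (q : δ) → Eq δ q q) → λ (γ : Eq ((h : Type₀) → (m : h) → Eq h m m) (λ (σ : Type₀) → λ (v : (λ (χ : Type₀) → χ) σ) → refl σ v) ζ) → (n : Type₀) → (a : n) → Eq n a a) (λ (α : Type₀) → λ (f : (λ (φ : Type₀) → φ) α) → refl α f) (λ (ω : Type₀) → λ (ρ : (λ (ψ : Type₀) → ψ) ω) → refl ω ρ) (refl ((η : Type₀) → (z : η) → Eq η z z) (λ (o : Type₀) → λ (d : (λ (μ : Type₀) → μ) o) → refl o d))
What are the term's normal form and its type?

reduced normal form:
  λ (w : Type₀) → λ (β : w) → refl w β
the term's type:
  (w : Type₀) → (β : w) → Eq w β β


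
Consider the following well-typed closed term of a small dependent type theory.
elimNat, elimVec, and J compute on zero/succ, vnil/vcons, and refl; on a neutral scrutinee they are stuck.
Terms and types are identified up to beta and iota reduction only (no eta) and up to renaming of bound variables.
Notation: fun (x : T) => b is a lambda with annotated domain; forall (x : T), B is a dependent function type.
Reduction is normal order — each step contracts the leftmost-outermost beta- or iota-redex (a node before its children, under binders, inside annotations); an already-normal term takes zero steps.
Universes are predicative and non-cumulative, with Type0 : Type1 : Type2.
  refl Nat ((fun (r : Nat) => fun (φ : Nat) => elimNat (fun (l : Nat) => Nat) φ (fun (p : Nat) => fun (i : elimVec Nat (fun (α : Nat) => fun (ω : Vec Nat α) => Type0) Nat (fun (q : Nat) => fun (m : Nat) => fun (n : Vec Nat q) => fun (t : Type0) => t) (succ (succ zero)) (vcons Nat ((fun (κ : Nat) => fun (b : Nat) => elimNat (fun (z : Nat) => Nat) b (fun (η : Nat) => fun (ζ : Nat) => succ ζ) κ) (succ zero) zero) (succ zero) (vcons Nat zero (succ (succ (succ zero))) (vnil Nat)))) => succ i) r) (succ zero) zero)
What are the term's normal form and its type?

reduced normal form:
  refl Nat (succ zero)
the term's type:
  Eq Nat (succ zero) (succ zero)
observation: reduction starts at a beta-redex, and 6 normal-order steps reach the normal form.


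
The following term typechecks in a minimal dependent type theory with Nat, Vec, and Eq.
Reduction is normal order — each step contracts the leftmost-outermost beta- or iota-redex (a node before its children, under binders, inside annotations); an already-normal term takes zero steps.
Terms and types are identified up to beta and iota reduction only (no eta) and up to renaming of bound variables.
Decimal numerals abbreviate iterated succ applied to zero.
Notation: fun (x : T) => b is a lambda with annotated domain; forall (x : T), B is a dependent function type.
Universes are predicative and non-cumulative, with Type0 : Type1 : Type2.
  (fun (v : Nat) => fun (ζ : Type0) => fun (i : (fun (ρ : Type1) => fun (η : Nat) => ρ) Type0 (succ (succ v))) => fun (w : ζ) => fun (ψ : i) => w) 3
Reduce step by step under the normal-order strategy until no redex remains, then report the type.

normal-order reduction:
  (fun (v : Nat) => fun (ζ : Type0) => fun (i : (fun (ρ : Type1) => fun (η : Nat) => ρ) Type0 (succ (succ v))) => fun (w : ζ) => fun (ψ : i) => w) 3
  ~> fun (v : Type0) => fun (ζ : (fun (i : Type1) => fun (ρ : Nat) => i) Type0 5) => fun (η : v) => fun (w : ζ) => η
  ~> fun (v : Type0) => fun (ζ : (fun (i : Nat) => Type0) 5) => fun (ρ : v) => fun (η : ζ) => ρ
  ~> fun (v : Type0) => fun (ζ : Type0) => fun (i : v) => fun (ρ : ζ) => i
type:
  forall (v : Type0), forall (ζ : Type0), forall (i : v), forall (ρ : ζ), v


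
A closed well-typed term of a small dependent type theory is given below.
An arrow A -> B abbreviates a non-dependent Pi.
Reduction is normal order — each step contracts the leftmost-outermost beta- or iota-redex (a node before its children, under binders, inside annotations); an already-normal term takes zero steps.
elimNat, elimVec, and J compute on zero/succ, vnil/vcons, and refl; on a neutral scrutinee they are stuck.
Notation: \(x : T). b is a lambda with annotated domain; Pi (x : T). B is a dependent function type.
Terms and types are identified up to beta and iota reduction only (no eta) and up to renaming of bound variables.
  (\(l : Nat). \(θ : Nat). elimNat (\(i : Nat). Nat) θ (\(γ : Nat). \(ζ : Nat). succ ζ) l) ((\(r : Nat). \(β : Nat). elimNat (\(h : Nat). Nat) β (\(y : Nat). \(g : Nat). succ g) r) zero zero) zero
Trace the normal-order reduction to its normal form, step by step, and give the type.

normal-order reduction:
  (\(l : Nat). \(θ : Nat). elimNat (\(i : Nat). Nat) θ (\(γ : Nat). \(ζ : Nat). succ ζ) l) ((\(r : Nat). \(β : Nat). elimNat (\(h : Nat). Nat) β (\(y : Nat). \(g : Nat). succ g) r) zero zero) zero
  ~> (\(l : Nat). elimNat (\(θ : Nat). Nat) l (\(i : Nat). \(γ : Nat). succ γ) ((\(ζ : Nat). \(r : Nat). elimNat (\(β : Nat). Nat) r (\(h : Nat). \(y : Nat). succ y) ζ) zero zero)) zero
  ~> elimNat (\(l : Nat). Nat) zero (\(θ : Nat). \(i : Nat). succ i) ((\(γ : Nat). \(ζ : Nat). elimNat (\(r : Nat). Nat) ζ (\(β : Nat). \(h : Nat). succ h) γ) zero zero)
  ~> elimNat (\(l : Nat). Nat) zero (\(θ : Nat). \(i : Nat). succ i) ((\(γ : Nat). elimNat (\(ζ : Nat). Nat) γ (\(r : Nat). \(β : Nat). succ β) zero) zero)
  ~> elimNat (\(l : Nat). Nat) zero (\(θ : Nat). \(i : Nat). succ i) (elimNat (\(γ : Nat). Nat) zero (\(ζ : Nat). \(r : Nat). succ r) zero)
  ~> elimNat (\(l : Nat). Nat) zero (\(θ : Nat). \(i : Nat). succ i) zero
  ~> zero
inferred type:
  Nat


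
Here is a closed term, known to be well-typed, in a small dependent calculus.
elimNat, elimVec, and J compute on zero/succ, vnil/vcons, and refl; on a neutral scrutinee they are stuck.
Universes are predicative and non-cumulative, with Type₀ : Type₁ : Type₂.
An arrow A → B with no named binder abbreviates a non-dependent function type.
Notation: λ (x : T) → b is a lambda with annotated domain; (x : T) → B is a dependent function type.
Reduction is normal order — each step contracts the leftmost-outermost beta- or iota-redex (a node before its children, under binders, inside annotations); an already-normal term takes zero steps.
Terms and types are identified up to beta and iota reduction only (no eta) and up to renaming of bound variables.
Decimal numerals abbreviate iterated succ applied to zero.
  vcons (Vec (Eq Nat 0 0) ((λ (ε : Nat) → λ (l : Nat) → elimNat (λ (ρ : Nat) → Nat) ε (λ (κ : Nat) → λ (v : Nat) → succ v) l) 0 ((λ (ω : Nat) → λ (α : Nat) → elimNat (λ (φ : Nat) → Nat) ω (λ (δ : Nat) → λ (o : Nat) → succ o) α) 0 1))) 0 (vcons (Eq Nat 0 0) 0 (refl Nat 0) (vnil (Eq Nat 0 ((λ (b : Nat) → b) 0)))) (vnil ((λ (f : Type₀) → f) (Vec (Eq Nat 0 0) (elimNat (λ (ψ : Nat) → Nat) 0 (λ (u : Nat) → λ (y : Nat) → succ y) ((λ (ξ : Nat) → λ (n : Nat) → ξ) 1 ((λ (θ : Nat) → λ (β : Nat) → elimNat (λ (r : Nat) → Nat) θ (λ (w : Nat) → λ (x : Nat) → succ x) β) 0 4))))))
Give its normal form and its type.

reduced normal form:
  vcons (Vec (Eq Nat 0 0) 1) 0 (vcons (Eq Nat 0 0) 0 (refl Nat 0) (vnil (Eq Nat 0 0))) (vnil (Vec (Eq Nat 0 0) 1))
type:
  Vec (Vec (Eq Nat 0 0) 1) 1


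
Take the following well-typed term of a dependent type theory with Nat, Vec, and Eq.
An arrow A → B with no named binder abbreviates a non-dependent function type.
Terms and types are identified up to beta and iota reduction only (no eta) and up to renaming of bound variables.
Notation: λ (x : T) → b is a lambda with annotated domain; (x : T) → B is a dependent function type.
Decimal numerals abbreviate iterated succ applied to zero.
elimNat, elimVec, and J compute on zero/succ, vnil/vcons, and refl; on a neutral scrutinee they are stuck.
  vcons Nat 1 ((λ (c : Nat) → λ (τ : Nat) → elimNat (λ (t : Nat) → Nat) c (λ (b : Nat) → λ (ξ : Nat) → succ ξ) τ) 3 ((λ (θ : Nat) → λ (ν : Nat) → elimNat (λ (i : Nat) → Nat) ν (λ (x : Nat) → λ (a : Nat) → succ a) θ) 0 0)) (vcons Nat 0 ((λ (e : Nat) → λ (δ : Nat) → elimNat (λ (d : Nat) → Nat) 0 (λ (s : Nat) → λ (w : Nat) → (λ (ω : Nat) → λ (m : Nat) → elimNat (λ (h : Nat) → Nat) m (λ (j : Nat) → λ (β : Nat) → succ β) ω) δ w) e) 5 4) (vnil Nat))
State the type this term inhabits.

type:
  Vec Nat 2


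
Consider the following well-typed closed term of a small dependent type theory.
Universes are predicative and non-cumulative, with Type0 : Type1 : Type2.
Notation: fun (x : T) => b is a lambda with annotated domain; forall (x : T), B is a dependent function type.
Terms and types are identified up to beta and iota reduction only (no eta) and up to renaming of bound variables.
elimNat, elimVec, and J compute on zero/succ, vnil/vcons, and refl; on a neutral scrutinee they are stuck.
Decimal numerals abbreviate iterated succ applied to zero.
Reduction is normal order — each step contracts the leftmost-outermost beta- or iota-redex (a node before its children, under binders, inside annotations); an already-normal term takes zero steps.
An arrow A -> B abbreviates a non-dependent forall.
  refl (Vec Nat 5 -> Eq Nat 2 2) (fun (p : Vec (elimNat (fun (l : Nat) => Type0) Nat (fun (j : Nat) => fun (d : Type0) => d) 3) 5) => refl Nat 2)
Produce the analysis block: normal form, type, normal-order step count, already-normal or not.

resulting normal form:
  refl (Vec Nat 5 -> Eq Nat 2 2) (fun (p : Vec Nat 5) => refl Nat 2)
inferred type:
  Eq (Vec Nat 5 -> Eq Nat 2 2) (fun (p : Vec Nat 5) => refl Nat 2) (fun (l : Vec Nat 5) => refl Nat 2)
steps to reach normal form (normal order): 10
started in normal form: no
first contracted redex: an elimNat iota-redex


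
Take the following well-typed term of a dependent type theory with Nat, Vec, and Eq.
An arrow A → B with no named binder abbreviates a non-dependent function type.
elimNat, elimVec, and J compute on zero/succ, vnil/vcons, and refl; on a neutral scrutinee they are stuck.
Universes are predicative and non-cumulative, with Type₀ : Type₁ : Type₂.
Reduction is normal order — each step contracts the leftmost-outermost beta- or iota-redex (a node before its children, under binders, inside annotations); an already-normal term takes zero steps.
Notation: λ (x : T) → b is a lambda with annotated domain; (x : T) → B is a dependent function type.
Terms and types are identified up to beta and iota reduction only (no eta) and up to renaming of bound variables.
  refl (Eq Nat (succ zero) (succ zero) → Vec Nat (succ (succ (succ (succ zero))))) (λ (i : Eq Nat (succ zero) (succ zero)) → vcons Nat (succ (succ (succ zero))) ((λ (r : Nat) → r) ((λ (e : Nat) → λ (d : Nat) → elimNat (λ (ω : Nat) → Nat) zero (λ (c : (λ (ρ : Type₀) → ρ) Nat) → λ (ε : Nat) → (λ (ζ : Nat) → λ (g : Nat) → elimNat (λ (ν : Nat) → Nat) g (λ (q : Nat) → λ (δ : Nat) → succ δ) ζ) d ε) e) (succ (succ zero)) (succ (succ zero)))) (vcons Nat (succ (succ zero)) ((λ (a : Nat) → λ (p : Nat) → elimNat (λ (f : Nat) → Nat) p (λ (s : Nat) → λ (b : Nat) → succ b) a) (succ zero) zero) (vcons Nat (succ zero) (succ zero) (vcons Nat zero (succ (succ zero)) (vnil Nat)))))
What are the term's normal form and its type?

normal form:
  refl (Eq Nat (succ zero) (succ zero) → Vec Nat (succ (succ (succ (succ zero))))) (λ (i : Eq Nat (succ zero) (succ zero)) → vcons Nat (succ (succ (succ zero))) (succ (succ (succ (succ zero)))) (vcons Nat (succ (succ zero)) (succ zero) (vcons Nat (succ zero) (succ zero) (vcons Nat zero (succ (succ zero)) (vnil Nat)))))
type:
  Eq (Eq Nat (succ zero) (succ zero) → Vec Nat (succ (succ (succ (succ zero))))) (λ (i : Eq Nat (succ zero) (succ zero)) → vcons Nat (succ (succ (succ zero))) (succ (succ (succ (succ zero)))) (vcons Nat (succ (succ zero)) (succ zero) (vcons Nat (succ zero) (succ zero) (vcons Nat zero (succ (succ zero)) (vnil Nat))))) (λ (r : Eq Nat (succ zero) (succ zero)) → vcons Nat (succ (succ (succ zero))) (succ (succ (succ (succ zero)))) (vcons Nat (succ (succ zero)) (succ zero) (vcons Nat (succ zero) (succ zero) (vcons Nat zero (succ (succ zero)) (vnil Nat)))))
observation: the first redex contracted is a beta-redex; the normal form is reached in 34 normal-order steps.


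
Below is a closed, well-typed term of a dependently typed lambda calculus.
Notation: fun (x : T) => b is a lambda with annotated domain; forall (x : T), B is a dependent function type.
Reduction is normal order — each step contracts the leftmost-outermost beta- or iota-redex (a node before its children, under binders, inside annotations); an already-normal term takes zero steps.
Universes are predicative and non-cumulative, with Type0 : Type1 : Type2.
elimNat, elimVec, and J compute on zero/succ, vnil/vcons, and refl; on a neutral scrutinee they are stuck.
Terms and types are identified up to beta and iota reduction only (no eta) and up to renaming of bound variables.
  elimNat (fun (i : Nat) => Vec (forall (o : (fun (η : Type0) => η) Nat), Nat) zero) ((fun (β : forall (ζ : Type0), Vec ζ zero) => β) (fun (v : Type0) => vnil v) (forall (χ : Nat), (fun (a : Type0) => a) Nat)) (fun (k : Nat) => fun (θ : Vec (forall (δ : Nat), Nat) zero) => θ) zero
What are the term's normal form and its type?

reduced normal form:
  vnil (forall (i : Nat), Nat)
inferred type:
  Vec (forall (i : Nat), Nat) zero
observation: the term reaches its normal form after 4 normal-order steps.


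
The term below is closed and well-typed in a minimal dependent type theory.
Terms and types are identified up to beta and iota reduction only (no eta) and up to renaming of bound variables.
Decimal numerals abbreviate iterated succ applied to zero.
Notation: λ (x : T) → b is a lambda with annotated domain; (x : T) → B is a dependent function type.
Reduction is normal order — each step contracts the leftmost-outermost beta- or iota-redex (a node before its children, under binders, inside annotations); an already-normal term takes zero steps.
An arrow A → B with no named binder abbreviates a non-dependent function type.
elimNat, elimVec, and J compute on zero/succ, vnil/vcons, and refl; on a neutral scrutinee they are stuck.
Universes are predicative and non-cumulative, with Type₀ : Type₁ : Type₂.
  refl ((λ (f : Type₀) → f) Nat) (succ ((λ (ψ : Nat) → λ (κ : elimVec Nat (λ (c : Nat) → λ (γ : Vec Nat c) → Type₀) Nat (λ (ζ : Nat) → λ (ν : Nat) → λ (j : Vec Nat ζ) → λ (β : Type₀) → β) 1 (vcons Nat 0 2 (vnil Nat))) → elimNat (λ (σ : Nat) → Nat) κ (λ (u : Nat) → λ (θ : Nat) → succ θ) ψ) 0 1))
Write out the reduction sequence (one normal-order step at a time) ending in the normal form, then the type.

normal-order reduction sequence:
  refl ((λ (f : Type₀) → f) Nat) (succ ((λ (ψ : Nat) → λ (κ : elimVec Nat (λ (c : Nat) → λ (γ : Vec Nat c) → Type₀) Nat (λ (ζ : Nat) → λ (ν : Nat) → λ (j : Vec Nat ζ) → λ (β : Type₀) → β) 1 (vcons Nat 0 2 (vnil Nat))) → elimNat (λ (σ : Nat) → Nat) κ (λ (u : Nat) → λ (θ : Nat) → succ θ) ψ) 0 1))
  ~> refl Nat (succ ((λ (f : Nat) → λ (ψ : elimVec Nat (λ (κ : Nat) → λ (c : Vec Nat κ) → Type₀) Nat (λ (γ : Nat) → λ (ζ : Nat) → λ (ν : Vec Nat γ) → λ (j : Type₀) → j) 1 (vcons Nat 0 2 (vnil Nat))) → elimNat (λ (β : Nat) → Nat) ψ (λ (σ : Nat) → λ (u : Nat) → succ u) f) 0 1))
  ~> refl Nat (succ ((λ (f : elimVec Nat (λ (ψ : Nat) → λ (κ : Vec Nat ψ) → Type₀) Nat (λ (c : Nat) → λ (γ : Nat) → λ (ζ : Vec Nat c) → λ (ν : Type₀) → ν) 1 (vcons Nat 0 2 (vnil Nat))) → elimNat (λ (j : Nat) → Nat) f (λ (β : Nat) → λ (σ : Nat) → succ σ) 0) 1))
  ~> refl Nat (succ (elimNat (λ (f : Nat) → Nat) 1 (λ (ψ : Nat) → λ (κ : Nat) → succ κ) 0))
  ~> refl Nat 2
inferred type:
  Eq Nat 2 2


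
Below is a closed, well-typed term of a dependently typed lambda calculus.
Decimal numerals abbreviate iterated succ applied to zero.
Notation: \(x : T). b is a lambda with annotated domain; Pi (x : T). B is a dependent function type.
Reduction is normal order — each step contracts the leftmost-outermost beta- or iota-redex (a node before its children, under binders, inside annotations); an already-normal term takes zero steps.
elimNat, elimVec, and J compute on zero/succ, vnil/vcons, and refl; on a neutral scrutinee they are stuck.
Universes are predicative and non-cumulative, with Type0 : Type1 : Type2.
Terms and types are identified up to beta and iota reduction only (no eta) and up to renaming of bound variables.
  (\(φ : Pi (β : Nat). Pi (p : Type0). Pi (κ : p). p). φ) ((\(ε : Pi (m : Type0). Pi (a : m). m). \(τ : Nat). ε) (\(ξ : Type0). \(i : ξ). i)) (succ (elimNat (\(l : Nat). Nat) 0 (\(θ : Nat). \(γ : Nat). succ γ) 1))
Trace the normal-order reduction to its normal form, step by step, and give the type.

normal-order reduction:
  (\(φ : Pi (β : Nat). Pi (p : Type0). Pi (κ : p). p). φ) ((\(ε : Pi (m : Type0). Pi (a : m). m). \(τ : Nat). ε) (\(ξ : Type0). \(i : ξ). i)) (succ (elimNat (\(l : Nat). Nat) 0 (\(θ : Nat). \(γ : Nat). succ γ) 1))
  ~> (\(φ : Pi (β : Type0). Pi (p : β). β). \(κ : Nat). φ) (\(ε : Type0). \(m : ε). m) (succ (elimNat (\(a : Nat). Nat) 0 (\(τ : Nat). \(ξ : Nat). succ ξ) 1))
  ~> (\(φ : Nat). \(β : Type0). \(p : β). p) (succ (elimNat (\(κ : Nat). Nat) 0 (\(ε : Nat). \(m : Nat). succ m) 1))
  ~> \(φ : Type0). \(β : φ). β
the term's type:
  Pi (φ : Type0). Pi (β : φ). φ


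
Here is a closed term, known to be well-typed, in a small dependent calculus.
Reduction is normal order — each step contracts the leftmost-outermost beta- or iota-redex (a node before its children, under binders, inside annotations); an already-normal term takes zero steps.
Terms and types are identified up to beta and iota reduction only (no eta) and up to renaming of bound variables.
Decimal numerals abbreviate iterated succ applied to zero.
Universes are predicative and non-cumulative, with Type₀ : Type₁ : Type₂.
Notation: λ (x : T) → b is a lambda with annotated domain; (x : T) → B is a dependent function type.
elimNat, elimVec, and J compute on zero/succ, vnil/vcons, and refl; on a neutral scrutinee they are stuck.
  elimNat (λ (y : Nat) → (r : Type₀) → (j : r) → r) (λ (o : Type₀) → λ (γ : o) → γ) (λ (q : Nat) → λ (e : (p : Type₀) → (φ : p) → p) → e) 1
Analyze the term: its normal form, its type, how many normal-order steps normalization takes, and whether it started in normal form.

normal form:
  λ (y : Type₀) → λ (r : y) → r
the term's type:
  (y : Type₀) → (r : y) → y
reduction steps (normal order): 4
term was already normal: no
first redex: an elimNat iota-redex


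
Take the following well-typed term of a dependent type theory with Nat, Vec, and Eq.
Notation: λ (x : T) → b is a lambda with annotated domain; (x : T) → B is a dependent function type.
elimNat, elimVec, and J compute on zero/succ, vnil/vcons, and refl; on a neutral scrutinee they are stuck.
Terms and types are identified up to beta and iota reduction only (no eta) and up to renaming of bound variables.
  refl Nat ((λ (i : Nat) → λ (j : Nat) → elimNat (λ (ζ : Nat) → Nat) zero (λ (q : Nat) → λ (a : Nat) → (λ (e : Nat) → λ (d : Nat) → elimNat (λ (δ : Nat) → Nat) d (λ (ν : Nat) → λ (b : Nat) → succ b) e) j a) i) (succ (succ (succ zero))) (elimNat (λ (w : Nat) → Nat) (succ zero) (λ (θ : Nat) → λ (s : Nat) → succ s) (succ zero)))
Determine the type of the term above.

type:
  Eq Nat (succ (succ (succ (succ (succ (succ zero)))))) (succ (succ (succ (succ (succ (succ zero))))))


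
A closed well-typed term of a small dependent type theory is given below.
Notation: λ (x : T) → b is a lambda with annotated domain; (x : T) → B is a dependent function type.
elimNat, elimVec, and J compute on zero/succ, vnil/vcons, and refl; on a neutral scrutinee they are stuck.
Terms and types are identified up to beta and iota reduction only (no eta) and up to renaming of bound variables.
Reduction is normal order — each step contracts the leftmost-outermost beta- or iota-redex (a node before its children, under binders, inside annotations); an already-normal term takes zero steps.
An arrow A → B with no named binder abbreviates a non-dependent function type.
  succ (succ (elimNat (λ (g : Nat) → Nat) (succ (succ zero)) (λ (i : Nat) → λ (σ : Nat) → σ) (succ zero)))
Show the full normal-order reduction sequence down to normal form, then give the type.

normal-order reduction:
  succ (succ (elimNat (λ (g : Nat) → Nat) (succ (succ zero)) (λ (i : Nat) → λ (σ : Nat) → σ) (succ zero)))
  ~> succ (succ ((λ (g : Nat) → λ (i : Nat) → i) zero (elimNat (λ (σ : Nat) → Nat) (succ (succ zero)) (λ (μ : Nat) → λ (ψ : Nat) → ψ) zero)))
  ~> succ (succ ((λ (g : Nat) → g) (elimNat (λ (i : Nat) → Nat) (succ (succ zero)) (λ (σ : Nat) → λ (μ : Nat) → μ) zero)))
  ~> succ (succ (elimNat (λ (g : Nat) → Nat) (succ (succ zero)) (λ (i : Nat) → λ (σ : Nat) → σ) zero))
  ~> succ (succ (succ (succ zero)))
the term's type:
  Nat


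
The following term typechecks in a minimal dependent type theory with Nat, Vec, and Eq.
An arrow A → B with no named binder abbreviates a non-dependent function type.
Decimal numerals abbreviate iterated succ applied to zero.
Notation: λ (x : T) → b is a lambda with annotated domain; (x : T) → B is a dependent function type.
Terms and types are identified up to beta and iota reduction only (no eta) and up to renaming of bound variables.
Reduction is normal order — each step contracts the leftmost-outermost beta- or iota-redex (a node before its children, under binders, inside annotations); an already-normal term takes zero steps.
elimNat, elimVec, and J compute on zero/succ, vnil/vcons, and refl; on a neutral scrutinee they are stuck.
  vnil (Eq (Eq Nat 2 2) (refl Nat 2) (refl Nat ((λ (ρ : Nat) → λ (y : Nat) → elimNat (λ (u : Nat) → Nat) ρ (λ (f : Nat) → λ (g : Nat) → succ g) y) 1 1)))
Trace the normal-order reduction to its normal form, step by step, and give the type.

normal-order reduction sequence:
  vnil (Eq (Eq Nat 2 2) (refl Nat 2) (refl Nat ((λ (ρ : Nat) → λ (y : Nat) → elimNat (λ (u : Nat) → Nat) ρ (λ (f : Nat) → λ (g : Nat) → succ g) y) 1 1)))
  ~> vnil (Eq (Eq Nat 2 2) (refl Nat 2) (refl Nat ((λ (ρ : Nat) → elimNat (λ (y : Nat) → Nat) 1 (λ (u : Nat) → λ (f : Nat) → succ f) ρ) 1)))
  ~> vnil (Eq (Eq Nat 2 2) (refl Nat 2) (refl Nat (elimNat (λ (ρ : Nat) → Nat) 1 (λ (y : Nat) → λ (u : Nat) → succ u) 1)))
  ~> vnil (Eq (Eq Nat 2 2) (refl Nat 2) (refl Nat ((λ (ρ : Nat) → λ (y : Nat) → succ y) 0 (elimNat (λ (u : Nat) → Nat) 1 (λ (f : Nat) → λ (g : Nat) → succ g) 0))))
  ~> vnil (Eq (Eq Nat 2 2) (refl Nat 2) (refl Nat ((λ (ρ : Nat) → succ ρ) (elimNat (λ (y : Nat) → Nat) 1 (λ (u : Nat) → λ (f : Nat) → succ f) 0))))
  ~> vnil (Eq (Eq Nat 2 2) (refl Nat 2) (refl Nat (succ (elimNat (λ (ρ : Nat) → Nat) 1 (λ (y : Nat) → λ (u : Nat) → succ u) 0))))
  ~> vnil (Eq (Eq Nat 2 2) (refl Nat 2) (refl Nat 2))
the term's type:
  Vec (Eq (Eq Nat 2 2) (refl Nat 2) (refl Nat 2)) 0
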